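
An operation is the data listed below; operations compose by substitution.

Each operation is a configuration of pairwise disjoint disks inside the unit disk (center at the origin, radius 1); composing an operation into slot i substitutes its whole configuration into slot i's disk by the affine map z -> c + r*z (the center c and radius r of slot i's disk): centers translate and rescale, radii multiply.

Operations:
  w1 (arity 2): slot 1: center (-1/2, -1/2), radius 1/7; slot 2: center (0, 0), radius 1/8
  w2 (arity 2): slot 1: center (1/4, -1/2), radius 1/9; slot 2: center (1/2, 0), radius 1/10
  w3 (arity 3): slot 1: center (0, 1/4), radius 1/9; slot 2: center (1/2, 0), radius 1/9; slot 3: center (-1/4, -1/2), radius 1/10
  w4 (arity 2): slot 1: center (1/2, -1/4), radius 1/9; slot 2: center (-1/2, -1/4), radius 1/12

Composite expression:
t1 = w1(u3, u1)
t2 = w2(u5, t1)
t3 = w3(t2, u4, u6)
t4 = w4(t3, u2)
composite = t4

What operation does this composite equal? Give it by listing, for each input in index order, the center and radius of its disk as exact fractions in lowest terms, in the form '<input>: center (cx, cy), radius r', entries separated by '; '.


u1: center (41/81, -2/9), radius 1/6480; u2: center (-1/2, -1/4), radius 1/12; u3: center (91/180, -361/1620), radius 1/5670; u4: center (5/9, -1/4), radius 1/81; u5: center (163/324, -37/162), radius 1/729; u6: center (17/36, -11/36), radius 1/90

Below w4, radii multiply path by path; the u-disk centers shift.
for u5, the 3-step affine chain lands on center (163/324, -37/162), radius 1/729
for u3, the 4-step affine chain lands on center (91/180, -361/1620), radius 1/5670
for u1, the 4-step affine chain lands on center (41/81, -2/9), radius 1/6480
for u4, the 2-step affine chain lands on center (5/9, -1/4), radius 1/81
for u6, the 2-step affine chain lands on center (17/36, -11/36), radius 1/90
for u2, the 1-step affine chain lands on center (-1/2, -1/4), radius 1/12


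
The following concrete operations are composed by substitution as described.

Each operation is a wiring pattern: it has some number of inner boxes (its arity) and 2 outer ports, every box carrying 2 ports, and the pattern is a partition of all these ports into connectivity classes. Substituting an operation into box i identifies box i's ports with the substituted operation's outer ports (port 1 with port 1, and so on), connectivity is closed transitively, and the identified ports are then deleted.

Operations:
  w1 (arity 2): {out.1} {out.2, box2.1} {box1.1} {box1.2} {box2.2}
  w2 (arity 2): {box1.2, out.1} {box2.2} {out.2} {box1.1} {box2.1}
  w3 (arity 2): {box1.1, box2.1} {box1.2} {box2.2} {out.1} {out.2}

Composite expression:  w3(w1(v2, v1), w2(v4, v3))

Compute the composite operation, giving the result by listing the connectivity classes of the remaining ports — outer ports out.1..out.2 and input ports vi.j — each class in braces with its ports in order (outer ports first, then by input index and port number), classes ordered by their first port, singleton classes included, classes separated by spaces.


{out.1} {out.2} {v1.1} {v1.2} {v2.1} {v2.2} {v3.1} {v3.2} {v4.1} {v4.2}

Two ports join when wires chain via w3-identified ports.
after w1, the pattern on (v2, v1) reads {out.1} {out.2, v1.1} {v1.2} {v2.1} {v2.2} (out.j = its outer ports)
after w2, the pattern on (v4, v3) reads {out.1, v4.2} {out.2} {v3.1} {v3.2} {v4.1} (out.j = its outer ports)
after w3, the pattern on (v2, v1, v4, v3) reads {out.1} {out.2} {v1.1} {v1.2} {v2.1} {v2.2} {v3.1} {v3.2} {v4.1} {v4.2} (out.j = its outer ports)


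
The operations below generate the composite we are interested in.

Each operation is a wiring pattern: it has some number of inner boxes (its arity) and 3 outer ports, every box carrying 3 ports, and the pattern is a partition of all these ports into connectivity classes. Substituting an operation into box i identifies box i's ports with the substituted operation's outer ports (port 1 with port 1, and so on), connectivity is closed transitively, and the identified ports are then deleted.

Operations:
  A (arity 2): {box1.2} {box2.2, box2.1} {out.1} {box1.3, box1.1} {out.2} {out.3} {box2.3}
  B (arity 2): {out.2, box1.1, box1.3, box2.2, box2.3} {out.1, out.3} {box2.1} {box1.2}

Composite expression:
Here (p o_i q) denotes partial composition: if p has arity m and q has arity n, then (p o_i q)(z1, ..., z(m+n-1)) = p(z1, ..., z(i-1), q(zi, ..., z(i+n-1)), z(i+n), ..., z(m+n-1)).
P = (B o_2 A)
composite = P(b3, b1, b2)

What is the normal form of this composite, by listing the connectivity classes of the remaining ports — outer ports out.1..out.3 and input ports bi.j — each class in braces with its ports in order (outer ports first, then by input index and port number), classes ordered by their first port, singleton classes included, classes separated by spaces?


{out.1, out.3} {out.2, b3.1, b3.3} {b1.1, b1.3} {b1.2} {b2.1, b2.2} {b2.3} {b3.2}

Treat the ports identified at B as solder joints: merge, then drop.
composing A on (b1, b2), with out.j its own outer ports: {out.1} {out.2} {out.3} {b1.1, b1.3} {b1.2} {b2.1, b2.2} {b2.3}
composing B on (b3, b1, b2), with out.j its own outer ports: {out.1, out.3} {out.2, b3.1, b3.3} {b1.1, b1.3} {b1.2} {b2.1, b2.2} {b2.3} {b3.2}


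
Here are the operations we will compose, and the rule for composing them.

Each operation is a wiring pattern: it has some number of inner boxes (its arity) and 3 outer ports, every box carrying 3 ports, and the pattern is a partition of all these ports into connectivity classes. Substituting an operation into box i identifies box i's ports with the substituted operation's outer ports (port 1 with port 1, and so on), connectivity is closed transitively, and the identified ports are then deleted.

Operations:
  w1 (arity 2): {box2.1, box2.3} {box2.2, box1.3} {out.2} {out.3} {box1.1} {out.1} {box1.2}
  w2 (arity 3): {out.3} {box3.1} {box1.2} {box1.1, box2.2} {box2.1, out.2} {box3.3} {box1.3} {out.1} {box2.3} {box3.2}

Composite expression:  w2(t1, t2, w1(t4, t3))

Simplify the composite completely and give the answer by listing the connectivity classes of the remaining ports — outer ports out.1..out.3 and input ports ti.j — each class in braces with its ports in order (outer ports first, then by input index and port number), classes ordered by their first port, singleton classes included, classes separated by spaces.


Reachability decides: close wires over w2-identified ports.
after w1, the pattern on (t4, t3) reads {out.1} {out.2} {out.3} {t3.1, t3.3} {t3.2, t4.3} {t4.1} {t4.2} (out.j = its outer ports)
after w2, the pattern on (t1, t2, t4, t3) reads {out.1} {out.2, t2.1} {out.3} {t1.1, t2.2} {t1.2} {t1.3} {t2.3} {t3.1, t3.3} {t3.2, t4.3} {t4.1} {t4.2} (out.j = its outer ports)

{out.1} {out.2, t2.1} {out.3} {t1.1, t2.2} {t1.2} {t1.3} {t2.3} {t3.1, t3.3} {t3.2, t4.3} {t4.1} {t4.2}


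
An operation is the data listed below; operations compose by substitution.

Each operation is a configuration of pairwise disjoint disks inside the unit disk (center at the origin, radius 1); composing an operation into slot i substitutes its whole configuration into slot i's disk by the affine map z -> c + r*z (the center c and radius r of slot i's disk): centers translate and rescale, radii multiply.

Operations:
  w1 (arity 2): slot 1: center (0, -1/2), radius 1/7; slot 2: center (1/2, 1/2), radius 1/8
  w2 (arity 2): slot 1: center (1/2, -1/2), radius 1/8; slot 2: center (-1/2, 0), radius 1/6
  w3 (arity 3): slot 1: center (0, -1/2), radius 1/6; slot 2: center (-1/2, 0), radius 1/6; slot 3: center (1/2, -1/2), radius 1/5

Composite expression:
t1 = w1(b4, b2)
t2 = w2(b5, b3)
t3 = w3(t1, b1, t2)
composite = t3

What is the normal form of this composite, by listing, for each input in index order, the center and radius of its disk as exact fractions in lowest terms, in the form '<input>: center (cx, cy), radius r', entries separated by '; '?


Each b-disk chains the slot maps above it in w3; radii multiply.
input b4: composing its 2 substitution steps yields center (0, -7/12), radius 1/42
input b2: composing its 2 substitution steps yields center (1/12, -5/12), radius 1/48
input b1: composing its 1 substitution step yields center (-1/2, 0), radius 1/6
input b5: composing its 2 substitution steps yields center (3/5, -3/5), radius 1/40
input b3: composing its 2 substitution steps yields center (2/5, -1/2), radius 1/30

b1: center (-1/2, 0), radius 1/6; b2: center (1/12, -5/12), radius 1/48; b3: center (2/5, -1/2), radius 1/30; b4: center (0, -7/12), radius 1/42; b5: center (3/5, -3/5), radius 1/40


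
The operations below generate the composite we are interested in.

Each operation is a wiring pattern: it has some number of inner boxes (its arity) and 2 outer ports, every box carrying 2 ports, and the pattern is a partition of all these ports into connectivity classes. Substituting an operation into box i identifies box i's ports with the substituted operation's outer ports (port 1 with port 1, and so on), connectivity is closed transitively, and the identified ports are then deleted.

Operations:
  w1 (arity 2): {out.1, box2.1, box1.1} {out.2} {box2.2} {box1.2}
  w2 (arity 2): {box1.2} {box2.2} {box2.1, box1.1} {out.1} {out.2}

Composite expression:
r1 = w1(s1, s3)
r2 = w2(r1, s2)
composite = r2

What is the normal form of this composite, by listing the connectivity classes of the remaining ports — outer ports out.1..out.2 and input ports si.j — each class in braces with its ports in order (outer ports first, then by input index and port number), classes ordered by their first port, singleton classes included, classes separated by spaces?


{out.1} {out.2} {s1.1, s2.1, s3.1} {s1.2} {s2.2} {s3.2}

Connectivity passes through glued w2-boundaries; trace each wire chain.
stage w1: inputs (s1, s3), connectivity {out.1, s1.1, s3.1} {out.2} {s1.2} {s3.2}, out.j its boundary
stage w2: inputs (s1, s3, s2), connectivity {out.1} {out.2} {s1.1, s2.1, s3.1} {s1.2} {s2.2} {s3.2}, out.j its boundary


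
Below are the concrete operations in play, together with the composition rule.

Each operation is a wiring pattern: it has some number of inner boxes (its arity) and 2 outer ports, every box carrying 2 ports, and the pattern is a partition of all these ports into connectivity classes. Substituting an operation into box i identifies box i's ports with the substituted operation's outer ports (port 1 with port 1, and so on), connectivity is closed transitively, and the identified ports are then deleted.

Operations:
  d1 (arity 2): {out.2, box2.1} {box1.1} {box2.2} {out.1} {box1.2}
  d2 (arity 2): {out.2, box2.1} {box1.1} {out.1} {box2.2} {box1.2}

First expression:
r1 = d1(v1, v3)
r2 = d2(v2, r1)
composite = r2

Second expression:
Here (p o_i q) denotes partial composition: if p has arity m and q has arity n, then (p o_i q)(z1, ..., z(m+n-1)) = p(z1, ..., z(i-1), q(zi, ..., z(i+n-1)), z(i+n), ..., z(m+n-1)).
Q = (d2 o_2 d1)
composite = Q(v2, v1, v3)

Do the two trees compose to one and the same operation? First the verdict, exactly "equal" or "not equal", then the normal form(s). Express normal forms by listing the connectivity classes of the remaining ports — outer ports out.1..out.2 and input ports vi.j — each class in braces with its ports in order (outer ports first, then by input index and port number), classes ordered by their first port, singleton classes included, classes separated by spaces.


equal; both compose to {out.1} {out.2} {v1.1} {v1.2} {v2.1} {v2.2} {v3.1} {v3.2}

The first expression reduces to {out.1} {out.2} {v1.1} {v1.2} {v2.1} {v2.2} {v3.1} {v3.2}
The second expression reduces to {out.1} {out.2} {v1.1} {v1.2} {v2.1} {v2.2} {v3.1} {v3.2}
Both agree, so they are equal.


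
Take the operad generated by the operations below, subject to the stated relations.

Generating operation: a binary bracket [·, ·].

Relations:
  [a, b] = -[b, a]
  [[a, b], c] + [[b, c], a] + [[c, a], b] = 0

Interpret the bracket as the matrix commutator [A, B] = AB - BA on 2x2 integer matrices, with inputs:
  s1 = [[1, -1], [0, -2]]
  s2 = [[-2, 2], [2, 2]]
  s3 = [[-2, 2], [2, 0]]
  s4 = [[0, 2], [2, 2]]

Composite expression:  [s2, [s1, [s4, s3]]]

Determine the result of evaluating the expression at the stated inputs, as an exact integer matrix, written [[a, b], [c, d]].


[[0, 0], [0, 0]]

[s4, s3] = [[0, 0], [0, 0]]
[s1, [s4, s3]] = [[0, 0], [0, 0]]
[s2, [s1, [s4, s3]]] = [[0, 0], [0, 0]]


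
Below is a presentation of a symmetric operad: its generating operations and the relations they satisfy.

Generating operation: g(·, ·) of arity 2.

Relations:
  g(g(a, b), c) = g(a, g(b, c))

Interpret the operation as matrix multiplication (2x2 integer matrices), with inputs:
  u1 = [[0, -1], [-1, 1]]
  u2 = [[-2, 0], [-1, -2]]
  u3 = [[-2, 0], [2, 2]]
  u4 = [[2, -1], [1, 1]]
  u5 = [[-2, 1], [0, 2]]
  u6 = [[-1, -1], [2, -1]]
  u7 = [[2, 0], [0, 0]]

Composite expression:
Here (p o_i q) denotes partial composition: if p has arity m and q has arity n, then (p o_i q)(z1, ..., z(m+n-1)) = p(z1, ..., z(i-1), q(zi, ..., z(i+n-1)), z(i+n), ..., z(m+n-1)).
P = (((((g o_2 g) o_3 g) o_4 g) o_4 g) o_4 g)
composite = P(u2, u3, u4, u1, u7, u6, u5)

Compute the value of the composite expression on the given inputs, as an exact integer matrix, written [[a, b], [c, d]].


[[16, -24], [8, -12]]

g(u1, u7) = [[0, 0], [-2, 0]]
g(g(u1, u7), u6) = [[0, 0], [2, 2]]
g(g(g(u1, u7), u6), u5) = [[0, 0], [-4, 6]]
g(u4, g(g(g(u1, u7), u6), u5)) = [[4, -6], [-4, 6]]
g(u3, g(u4, g(g(g(u1, u7), u6), u5))) = [[-8, 12], [0, 0]]
g(u2, g(u3, g(u4, g(g(g(u1, u7), u6), u5)))) = [[16, -24], [8, -12]]


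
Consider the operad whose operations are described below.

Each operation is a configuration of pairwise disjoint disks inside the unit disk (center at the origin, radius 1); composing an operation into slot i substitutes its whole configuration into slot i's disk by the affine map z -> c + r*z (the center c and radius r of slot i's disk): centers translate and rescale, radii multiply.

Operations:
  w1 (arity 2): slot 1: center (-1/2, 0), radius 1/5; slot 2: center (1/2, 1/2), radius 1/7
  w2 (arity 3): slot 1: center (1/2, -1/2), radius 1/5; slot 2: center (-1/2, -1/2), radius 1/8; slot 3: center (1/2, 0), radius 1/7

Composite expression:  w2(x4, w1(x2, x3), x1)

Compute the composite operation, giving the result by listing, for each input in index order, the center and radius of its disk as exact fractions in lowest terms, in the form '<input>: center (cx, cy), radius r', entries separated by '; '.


x1: center (1/2, 0), radius 1/7; x2: center (-9/16, -1/2), radius 1/40; x3: center (-7/16, -7/16), radius 1/56; x4: center (1/2, -1/2), radius 1/5

Nesting under w2 composes maps z -> c + r*z down each x-path.
tracing x4 down its 1-map path: center (1/2, -1/2), radius 1/5
tracing x2 down its 2-map path: center (-9/16, -1/2), radius 1/40
tracing x3 down its 2-map path: center (-7/16, -7/16), radius 1/56
tracing x1 down its 1-map path: center (1/2, 0), radius 1/7


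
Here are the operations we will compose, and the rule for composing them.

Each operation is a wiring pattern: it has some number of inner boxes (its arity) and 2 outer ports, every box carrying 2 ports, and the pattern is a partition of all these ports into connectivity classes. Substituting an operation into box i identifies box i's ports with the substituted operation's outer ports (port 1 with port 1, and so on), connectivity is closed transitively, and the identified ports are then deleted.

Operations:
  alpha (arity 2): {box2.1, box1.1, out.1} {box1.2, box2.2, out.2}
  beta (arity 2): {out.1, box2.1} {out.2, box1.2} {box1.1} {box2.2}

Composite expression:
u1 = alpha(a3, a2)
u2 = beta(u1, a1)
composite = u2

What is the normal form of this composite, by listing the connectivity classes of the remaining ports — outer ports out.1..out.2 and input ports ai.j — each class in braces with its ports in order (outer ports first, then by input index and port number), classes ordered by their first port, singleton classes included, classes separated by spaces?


{out.1, a1.1} {out.2, a2.2, a3.2} {a1.2} {a2.1, a3.1}


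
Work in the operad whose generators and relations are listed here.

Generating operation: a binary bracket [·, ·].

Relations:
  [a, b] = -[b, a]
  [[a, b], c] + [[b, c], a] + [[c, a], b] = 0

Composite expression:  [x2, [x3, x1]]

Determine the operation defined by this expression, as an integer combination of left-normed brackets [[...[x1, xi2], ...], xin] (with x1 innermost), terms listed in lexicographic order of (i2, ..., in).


[[x1, x3], x2]

Antisymmetry and Jacobi reduce to x1-anchored left-normed brackets.
Composite bracket: [x2, [x3, x1]]
Under [a, b] = ab - ba we get 4 signed associative words (2^2 = 4).
Keep just the words that open with x1:
  the word x1x3x2 carries sign +1 and contributes +[[x1, x3], x2]


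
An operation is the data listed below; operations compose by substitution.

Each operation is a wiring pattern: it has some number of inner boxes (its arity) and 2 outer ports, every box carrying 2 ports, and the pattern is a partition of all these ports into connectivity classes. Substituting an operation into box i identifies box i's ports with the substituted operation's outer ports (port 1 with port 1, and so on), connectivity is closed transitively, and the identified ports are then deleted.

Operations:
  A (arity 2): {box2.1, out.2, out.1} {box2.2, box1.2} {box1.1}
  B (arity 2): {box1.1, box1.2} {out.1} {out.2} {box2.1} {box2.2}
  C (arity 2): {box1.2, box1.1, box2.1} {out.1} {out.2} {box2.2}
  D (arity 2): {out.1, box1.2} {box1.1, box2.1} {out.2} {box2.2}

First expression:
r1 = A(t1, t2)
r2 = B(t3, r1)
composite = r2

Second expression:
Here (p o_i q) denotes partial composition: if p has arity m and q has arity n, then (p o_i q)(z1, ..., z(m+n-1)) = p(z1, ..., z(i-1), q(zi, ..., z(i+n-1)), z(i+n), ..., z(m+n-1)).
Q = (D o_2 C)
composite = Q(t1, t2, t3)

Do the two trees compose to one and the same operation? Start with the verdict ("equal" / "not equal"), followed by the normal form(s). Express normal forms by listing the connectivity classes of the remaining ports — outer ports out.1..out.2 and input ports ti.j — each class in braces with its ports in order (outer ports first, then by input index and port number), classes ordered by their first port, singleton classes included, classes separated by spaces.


The first expression, normalized: {out.1} {out.2} {t1.1} {t1.2, t2.2} {t2.1} {t3.1, t3.2}
The second expression, normalized: {out.1, t1.2} {out.2} {t1.1} {t2.1, t2.2, t3.1} {t3.2}
Distinct normal forms: not equal.

not equal — first {out.1} {out.2} {t1.1} {t1.2, t2.2} {t2.1} {t3.1, t3.2}, second {out.1, t1.2} {out.2} {t1.1} {t2.1, t2.2, t3.1} {t3.2}


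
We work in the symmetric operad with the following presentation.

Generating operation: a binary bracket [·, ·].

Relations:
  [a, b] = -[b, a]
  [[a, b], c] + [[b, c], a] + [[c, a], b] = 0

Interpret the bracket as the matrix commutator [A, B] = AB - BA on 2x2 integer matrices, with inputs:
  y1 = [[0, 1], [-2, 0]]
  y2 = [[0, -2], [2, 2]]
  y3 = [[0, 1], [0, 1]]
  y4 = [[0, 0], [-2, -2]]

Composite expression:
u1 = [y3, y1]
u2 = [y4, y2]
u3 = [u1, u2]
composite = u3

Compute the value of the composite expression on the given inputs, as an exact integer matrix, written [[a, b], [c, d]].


[[-8, 8], [16, 8]]

[y3, y1] = [[-2, -1], [-2, 2]]
[y4, y2] = [[-4, -4], [0, 4]]
[[y3, y1], [y4, y2]] = [[-8, 8], [16, 8]]


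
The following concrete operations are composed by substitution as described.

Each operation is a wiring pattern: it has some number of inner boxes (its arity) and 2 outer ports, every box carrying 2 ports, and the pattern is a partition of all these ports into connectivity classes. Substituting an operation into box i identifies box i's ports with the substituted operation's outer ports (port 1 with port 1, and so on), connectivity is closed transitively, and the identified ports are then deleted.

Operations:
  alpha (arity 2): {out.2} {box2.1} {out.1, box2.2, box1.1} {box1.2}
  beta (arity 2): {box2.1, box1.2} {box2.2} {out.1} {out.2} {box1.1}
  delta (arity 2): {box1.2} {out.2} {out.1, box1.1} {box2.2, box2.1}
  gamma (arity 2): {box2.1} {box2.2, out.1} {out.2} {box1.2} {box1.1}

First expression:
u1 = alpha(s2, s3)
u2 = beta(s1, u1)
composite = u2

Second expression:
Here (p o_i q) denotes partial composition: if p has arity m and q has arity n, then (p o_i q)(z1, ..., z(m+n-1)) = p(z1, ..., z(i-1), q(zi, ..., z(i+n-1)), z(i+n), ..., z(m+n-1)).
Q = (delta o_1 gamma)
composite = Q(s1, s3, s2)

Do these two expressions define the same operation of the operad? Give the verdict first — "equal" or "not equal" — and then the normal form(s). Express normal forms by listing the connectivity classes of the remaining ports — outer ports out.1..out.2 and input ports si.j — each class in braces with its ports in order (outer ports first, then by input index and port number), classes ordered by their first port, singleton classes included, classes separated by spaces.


not equal — first {out.1} {out.2} {s1.1} {s1.2, s2.1, s3.2} {s2.2} {s3.1}, second {out.1, s3.2} {out.2} {s1.1} {s1.2} {s2.1, s2.2} {s3.1}

Reducing the first expression gives {out.1} {out.2} {s1.1} {s1.2, s2.1, s3.2} {s2.2} {s3.1}
Reducing the second expression gives {out.1, s3.2} {out.2} {s1.1} {s1.2} {s2.1, s2.2} {s3.1}
No match — not equal.


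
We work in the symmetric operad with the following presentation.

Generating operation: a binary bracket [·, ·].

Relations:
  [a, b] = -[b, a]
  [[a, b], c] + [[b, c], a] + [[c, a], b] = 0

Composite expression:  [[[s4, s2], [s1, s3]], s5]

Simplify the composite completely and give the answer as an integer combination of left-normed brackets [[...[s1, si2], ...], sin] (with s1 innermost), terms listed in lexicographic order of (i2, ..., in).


[[[[s1, s3], s2], s4], s5] - [[[[s1, s3], s4], s2], s5]

Expand each bracket as ab - ba; the s1-initial words give the coefficients.
Composite bracket: [[[s4, s2], [s1, s3]], s5]
Full expansion: 16 signed words from ab - ba (2^4 = 16).
Words beginning with s1 determine it all:
  s1s3s2s4s5 appears with sign +1, giving the term +[[[[s1, s3], s2], s4], s5]
  s1s3s4s2s5 appears with sign -1, giving the term -[[[[s1, s3], s4], s2], s5]


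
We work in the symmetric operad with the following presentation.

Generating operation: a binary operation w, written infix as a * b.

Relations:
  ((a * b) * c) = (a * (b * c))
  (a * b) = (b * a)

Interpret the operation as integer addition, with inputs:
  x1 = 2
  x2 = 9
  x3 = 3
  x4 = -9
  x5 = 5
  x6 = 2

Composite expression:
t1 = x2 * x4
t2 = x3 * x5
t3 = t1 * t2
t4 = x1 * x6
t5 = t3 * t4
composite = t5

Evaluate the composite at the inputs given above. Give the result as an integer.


12

(x2 * x4) = 0
(x3 * x5) = 8
((x2 * x4) * (x3 * x5)) = 8
(x1 * x6) = 4
(((x2 * x4) * (x3 * x5)) * (x1 * x6)) = 12


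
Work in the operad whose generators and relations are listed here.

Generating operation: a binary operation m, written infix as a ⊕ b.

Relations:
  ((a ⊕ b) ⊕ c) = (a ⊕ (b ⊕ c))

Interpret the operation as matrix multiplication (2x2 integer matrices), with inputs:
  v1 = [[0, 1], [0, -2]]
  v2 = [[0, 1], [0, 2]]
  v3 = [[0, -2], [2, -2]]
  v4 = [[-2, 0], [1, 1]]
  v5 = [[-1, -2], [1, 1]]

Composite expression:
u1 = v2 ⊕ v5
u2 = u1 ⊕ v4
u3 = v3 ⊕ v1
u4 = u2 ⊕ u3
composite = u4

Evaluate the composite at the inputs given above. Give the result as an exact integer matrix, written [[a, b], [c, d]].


[[0, 2], [0, 4]]


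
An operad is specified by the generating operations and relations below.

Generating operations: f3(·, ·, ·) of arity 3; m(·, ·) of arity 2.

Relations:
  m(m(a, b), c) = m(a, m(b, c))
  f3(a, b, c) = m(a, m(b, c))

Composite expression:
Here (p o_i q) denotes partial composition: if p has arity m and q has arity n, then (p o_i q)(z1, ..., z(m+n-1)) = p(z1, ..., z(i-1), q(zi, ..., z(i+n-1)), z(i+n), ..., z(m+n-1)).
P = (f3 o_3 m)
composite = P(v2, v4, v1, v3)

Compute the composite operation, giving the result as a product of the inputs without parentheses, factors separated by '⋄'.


Key point: f3 is associative — brackets drop, the v-order remains.
m(v1, v3) linearizes to v1 ⋄ v3
f3(v2, v4, m(v1, v3)) linearizes to v2 ⋄ v4 ⋄ v1 ⋄ v3

v2 ⋄ v4 ⋄ v1 ⋄ v3


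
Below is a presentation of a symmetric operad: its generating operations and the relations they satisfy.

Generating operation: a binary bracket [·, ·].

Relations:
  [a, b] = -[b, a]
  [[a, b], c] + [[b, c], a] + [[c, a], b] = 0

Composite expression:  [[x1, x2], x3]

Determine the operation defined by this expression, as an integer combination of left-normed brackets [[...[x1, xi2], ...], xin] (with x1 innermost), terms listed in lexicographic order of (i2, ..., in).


[[x1, x2], x3]

Left-normed coefficients sit on the x1-initial expansion words.
Composite bracket: [[x1, x2], x3]
Under [a, b] = ab - ba we get 4 signed associative words (2^2 = 4).
Only words starting with x1 matter:
  from x1x2x3, sign +1: term +[[x1, x2], x3]


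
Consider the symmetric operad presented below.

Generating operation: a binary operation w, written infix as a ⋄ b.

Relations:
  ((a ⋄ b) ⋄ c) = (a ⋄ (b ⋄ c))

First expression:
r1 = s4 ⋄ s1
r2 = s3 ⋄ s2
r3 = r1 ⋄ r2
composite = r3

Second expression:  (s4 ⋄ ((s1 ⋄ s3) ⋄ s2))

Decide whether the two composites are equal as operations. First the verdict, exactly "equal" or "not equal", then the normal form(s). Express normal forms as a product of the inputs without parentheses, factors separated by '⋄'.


equal — both sides give s4 ⋄ s1 ⋄ s3 ⋄ s2


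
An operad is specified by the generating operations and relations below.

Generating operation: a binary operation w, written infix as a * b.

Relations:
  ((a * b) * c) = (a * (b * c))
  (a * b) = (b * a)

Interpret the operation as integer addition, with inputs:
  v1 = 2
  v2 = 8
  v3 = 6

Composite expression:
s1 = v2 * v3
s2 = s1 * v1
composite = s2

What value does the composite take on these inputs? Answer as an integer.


16

(v2 * v3) = 14
((v2 * v3) * v1) = 16


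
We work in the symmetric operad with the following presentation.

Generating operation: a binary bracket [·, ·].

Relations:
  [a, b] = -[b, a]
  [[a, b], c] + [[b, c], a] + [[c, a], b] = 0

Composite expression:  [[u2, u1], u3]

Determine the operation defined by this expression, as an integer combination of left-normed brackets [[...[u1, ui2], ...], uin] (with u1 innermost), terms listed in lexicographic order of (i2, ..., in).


-[[u1, u2], u3]

Expand each bracket as ab - ba; the u1-initial words give the coefficients.
Composite bracket: [[u2, u1], u3]
Applying ab - ba throughout gives 4 signed words (2^2 = 4).
The u1-initial words carry the normal form:
  u1u2u3 appears with sign -1, giving the term -[[u1, u2], u3]


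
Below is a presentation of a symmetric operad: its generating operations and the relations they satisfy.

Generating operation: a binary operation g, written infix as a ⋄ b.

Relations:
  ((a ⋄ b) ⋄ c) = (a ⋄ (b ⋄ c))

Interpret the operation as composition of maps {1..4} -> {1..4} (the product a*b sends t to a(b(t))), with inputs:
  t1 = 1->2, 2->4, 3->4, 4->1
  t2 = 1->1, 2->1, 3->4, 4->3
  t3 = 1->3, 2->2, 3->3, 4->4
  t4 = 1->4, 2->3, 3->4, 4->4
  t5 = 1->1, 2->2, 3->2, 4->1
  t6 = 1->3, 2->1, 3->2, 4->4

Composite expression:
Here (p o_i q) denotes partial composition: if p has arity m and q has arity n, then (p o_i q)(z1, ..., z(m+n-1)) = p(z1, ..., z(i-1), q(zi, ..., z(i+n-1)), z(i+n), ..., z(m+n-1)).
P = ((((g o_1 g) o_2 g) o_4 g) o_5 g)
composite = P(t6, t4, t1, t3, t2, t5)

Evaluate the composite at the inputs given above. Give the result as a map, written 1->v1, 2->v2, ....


1->4, 2->4, 3->4, 4->4

(t4 ⋄ t1) = 1->3, 2->4, 3->4, 4->4
(t6 ⋄ (t4 ⋄ t1)) = 1->2, 2->4, 3->4, 4->4
(t2 ⋄ t5) = 1->1, 2->1, 3->1, 4->1
(t3 ⋄ (t2 ⋄ t5)) = 1->3, 2->3, 3->3, 4->3
((t6 ⋄ (t4 ⋄ t1)) ⋄ (t3 ⋄ (t2 ⋄ t5))) = 1->4, 2->4, 3->4, 4->4


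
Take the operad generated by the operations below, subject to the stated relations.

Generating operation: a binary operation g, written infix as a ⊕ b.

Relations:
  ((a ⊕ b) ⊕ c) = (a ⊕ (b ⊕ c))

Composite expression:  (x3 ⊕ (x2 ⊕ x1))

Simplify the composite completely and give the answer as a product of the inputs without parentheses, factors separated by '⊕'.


Under associativity of g, the answer is the x's in reading order.
(x2 ⊕ x1) reduces to x2 ⊕ x1
(x3 ⊕ (x2 ⊕ x1)) reduces to x3 ⊕ x2 ⊕ x1

x3 ⊕ x2 ⊕ x1


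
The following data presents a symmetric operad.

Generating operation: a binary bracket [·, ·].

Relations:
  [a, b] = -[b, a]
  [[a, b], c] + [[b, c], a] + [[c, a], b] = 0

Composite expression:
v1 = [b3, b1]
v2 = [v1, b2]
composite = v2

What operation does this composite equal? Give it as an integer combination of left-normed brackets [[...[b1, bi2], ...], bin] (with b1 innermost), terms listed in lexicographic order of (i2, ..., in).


-[[b1, b3], b2]

Antisymmetry and Jacobi reduce to b1-anchored left-normed brackets.
Composite bracket: [[b3, b1], b2]
Under [a, b] = ab - ba we get 4 signed associative words (2^2 = 4).
Words beginning with b1 determine it all:
  sign of b1b3b2 is -1, so it contributes -[[b1, b3], b2]


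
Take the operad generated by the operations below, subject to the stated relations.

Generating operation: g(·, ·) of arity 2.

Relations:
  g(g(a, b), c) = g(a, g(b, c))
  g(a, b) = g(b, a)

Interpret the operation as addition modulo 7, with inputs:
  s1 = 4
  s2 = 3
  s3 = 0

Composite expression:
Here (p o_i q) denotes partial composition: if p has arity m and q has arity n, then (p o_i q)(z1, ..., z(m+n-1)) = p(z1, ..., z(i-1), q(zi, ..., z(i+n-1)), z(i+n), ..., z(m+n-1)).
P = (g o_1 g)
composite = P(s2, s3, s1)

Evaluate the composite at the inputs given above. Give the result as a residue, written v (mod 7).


g(s2, s3) = 3
g(g(s2, s3), s1) = 0

0 (mod 7)


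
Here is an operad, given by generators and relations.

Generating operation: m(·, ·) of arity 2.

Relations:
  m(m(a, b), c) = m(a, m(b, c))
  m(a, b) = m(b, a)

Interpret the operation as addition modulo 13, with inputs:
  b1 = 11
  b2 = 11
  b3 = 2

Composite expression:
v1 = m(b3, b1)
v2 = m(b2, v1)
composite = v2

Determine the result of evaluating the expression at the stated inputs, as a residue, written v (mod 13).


11 (mod 13)

m(b3, b1) = 0
m(b2, m(b3, b1)) = 11


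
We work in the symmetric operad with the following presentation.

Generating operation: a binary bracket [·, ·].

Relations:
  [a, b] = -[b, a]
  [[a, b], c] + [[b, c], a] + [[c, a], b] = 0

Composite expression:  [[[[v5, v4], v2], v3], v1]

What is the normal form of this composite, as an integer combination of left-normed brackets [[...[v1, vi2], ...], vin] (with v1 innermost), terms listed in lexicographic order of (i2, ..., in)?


A multilinear Lie element is pinned by v1-initial words (v1 innermost).
Composite bracket: [[[[v5, v4], v2], v3], v1]
Full expansion: 16 signed words from ab - ba (2^4 = 16).
Coefficients come from the v1-initial words:
  v1v2v4v5v3 (sign -1) contributes -[[[[v1, v2], v4], v5], v3]
  v1v2v5v4v3 (sign +1) contributes +[[[[v1, v2], v5], v4], v3]
  v1v3v2v4v5 (sign +1) contributes +[[[[v1, v3], v2], v4], v5]
  v1v3v2v5v4 (sign -1) contributes -[[[[v1, v3], v2], v5], v4]
  v1v3v4v5v2 (sign -1) contributes -[[[[v1, v3], v4], v5], v2]
  v1v3v5v4v2 (sign +1) contributes +[[[[v1, v3], v5], v4], v2]
  v1v4v5v2v3 (sign +1) contributes +[[[[v1, v4], v5], v2], v3]
  v1v5v4v2v3 (sign -1) contributes -[[[[v1, v5], v4], v2], v3]

-[[[[v1, v2], v4], v5], v3] + [[[[v1, v2], v5], v4], v3] + [[[[v1, v3], v2], v4], v5] - [[[[v1, v3], v2], v5], v4] - [[[[v1, v3], v4], v5], v2] + [[[[v1, v3], v5], v4], v2] + [[[[v1, v4], v5], v2], v3] - [[[[v1, v5], v4], v2], v3]


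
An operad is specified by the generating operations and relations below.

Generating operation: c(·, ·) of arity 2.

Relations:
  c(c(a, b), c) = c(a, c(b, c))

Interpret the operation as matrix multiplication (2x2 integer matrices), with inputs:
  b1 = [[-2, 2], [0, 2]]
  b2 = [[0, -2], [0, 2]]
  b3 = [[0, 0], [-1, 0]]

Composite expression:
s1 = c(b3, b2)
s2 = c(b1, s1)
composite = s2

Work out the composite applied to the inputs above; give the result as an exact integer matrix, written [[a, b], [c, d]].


[[0, 4], [0, 4]]

c(b3, b2) = [[0, 0], [0, 2]]
c(b1, c(b3, b2)) = [[0, 4], [0, 4]]


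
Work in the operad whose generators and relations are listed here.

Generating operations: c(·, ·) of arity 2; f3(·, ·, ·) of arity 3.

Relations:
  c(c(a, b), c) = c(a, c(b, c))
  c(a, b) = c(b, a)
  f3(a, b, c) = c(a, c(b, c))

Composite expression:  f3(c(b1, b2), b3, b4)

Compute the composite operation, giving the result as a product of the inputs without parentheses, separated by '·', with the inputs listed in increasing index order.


b1 · b2 · b3 · b4

Reordering under f3 is free, so list the b-inputs canonically.
c(b1, b2) unparenthesizes to b1 · b2
f3(c(b1, b2), b3, b4) unparenthesizes to b1 · b2 · b3 · b4
reordering the factors by index: b1 · b2 · b3 · b4


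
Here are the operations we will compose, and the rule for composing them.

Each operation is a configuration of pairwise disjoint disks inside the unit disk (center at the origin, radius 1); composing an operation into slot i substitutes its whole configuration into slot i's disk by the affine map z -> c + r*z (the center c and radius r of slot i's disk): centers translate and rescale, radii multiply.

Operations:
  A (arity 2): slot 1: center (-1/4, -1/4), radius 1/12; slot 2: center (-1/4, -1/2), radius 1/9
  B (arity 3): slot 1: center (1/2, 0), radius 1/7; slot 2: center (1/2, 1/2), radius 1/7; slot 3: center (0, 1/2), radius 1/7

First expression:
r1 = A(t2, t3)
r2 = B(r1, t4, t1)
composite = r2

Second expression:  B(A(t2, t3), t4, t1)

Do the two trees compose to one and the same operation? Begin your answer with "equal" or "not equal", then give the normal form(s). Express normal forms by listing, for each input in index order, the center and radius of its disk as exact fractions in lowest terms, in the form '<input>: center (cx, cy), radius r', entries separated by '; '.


In normal form, the first expression is t1: center (0, 1/2), radius 1/7; t2: center (13/28, -1/28), radius 1/84; t3: center (13/28, -1/14), radius 1/63; t4: center (1/2, 1/2), radius 1/7
In normal form, the second expression is t1: center (0, 1/2), radius 1/7; t2: center (13/28, -1/28), radius 1/84; t3: center (13/28, -1/14), radius 1/63; t4: center (1/2, 1/2), radius 1/7
Identical normal forms: equal.

equal — both sides give t1: center (0, 1/2), radius 1/7; t2: center (13/28, -1/28), radius 1/84; t3: center (13/28, -1/14), radius 1/63; t4: center (1/2, 1/2), radius 1/7


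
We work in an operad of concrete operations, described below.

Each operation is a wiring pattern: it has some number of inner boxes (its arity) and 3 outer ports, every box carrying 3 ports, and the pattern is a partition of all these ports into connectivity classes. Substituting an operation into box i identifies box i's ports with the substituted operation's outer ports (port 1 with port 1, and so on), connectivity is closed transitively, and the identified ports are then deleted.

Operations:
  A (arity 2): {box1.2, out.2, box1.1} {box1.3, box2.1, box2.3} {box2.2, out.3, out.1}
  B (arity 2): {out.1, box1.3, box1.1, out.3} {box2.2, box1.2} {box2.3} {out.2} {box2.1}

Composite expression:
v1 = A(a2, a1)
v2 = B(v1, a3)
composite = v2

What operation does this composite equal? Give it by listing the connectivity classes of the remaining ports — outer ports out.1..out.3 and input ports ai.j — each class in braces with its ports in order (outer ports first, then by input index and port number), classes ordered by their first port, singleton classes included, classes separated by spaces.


{out.1, out.3, a1.2} {out.2} {a1.1, a1.3, a2.3} {a2.1, a2.2, a3.2} {a3.1} {a3.3}

Reachability decides: close wires over B-identified ports.
stage A: inputs (a2, a1), connectivity {out.1, out.3, a1.2} {out.2, a2.1, a2.2} {a1.1, a1.3, a2.3}, out.j its boundary
stage B: inputs (a2, a1, a3), connectivity {out.1, out.3, a1.2} {out.2} {a1.1, a1.3, a2.3} {a2.1, a2.2, a3.2} {a3.1} {a3.3}, out.j its boundary


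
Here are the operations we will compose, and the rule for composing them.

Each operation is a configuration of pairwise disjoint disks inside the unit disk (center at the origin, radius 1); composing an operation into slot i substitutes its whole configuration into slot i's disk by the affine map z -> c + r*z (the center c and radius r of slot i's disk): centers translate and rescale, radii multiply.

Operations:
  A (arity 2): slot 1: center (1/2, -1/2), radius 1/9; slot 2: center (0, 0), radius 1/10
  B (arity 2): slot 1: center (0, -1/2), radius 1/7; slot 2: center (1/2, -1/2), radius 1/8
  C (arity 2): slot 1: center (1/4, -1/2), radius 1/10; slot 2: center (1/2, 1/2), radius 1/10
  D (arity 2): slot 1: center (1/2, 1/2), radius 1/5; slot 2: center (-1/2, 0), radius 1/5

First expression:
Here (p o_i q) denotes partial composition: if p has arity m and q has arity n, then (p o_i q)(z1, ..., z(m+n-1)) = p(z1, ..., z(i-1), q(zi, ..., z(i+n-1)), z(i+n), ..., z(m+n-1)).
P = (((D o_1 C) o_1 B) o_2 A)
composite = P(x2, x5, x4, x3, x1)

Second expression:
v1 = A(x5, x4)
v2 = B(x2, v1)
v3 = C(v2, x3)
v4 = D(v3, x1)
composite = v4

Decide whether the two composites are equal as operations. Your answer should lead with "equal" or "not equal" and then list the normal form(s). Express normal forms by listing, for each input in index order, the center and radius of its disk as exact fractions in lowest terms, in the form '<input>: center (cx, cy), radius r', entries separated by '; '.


equal; the common form is x1: center (-1/2, 0), radius 1/5; x2: center (11/20, 39/100), radius 1/350; x3: center (3/5, 3/5), radius 1/50; x4: center (14/25, 39/100), radius 1/4000; x5: center (449/800, 311/800), radius 1/3600

The first expression reduces to x1: center (-1/2, 0), radius 1/5; x2: center (11/20, 39/100), radius 1/350; x3: center (3/5, 3/5), radius 1/50; x4: center (14/25, 39/100), radius 1/4000; x5: center (449/800, 311/800), radius 1/3600
The second expression reduces to x1: center (-1/2, 0), radius 1/5; x2: center (11/20, 39/100), radius 1/350; x3: center (3/5, 3/5), radius 1/50; x4: center (14/25, 39/100), radius 1/4000; x5: center (449/800, 311/800), radius 1/3600
Same normal form: equal.


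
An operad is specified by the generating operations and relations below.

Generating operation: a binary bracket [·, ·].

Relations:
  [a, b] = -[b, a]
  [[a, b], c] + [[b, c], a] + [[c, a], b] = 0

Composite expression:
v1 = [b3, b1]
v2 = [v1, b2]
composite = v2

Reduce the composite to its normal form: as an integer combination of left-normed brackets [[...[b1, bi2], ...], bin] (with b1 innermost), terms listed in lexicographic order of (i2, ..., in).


-[[b1, b3], b2]

Antisymmetry and Jacobi reduce to b1-anchored left-normed brackets.
Composite bracket: [[b3, b1], b2]
Applying ab - ba throughout gives 4 signed words (2^2 = 4).
Collect the words opening with b1:
  b1b3b2 appears with sign -1, giving the term -[[b1, b3], b2]


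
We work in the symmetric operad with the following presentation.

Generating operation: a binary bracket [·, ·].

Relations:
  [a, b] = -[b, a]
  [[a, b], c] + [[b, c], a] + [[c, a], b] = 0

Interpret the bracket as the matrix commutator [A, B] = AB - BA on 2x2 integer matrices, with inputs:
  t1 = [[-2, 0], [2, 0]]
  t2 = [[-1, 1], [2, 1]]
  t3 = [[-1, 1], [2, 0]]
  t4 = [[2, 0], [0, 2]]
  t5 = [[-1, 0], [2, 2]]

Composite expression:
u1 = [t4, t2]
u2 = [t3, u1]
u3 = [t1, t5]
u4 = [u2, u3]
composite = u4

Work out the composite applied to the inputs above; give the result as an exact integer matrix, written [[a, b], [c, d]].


[t4, t2] = [[0, 0], [0, 0]]
[t3, [t4, t2]] = [[0, 0], [0, 0]]
[t1, t5] = [[0, 0], [-2, 0]]
[[t3, [t4, t2]], [t1, t5]] = [[0, 0], [0, 0]]

[[0, 0], [0, 0]]


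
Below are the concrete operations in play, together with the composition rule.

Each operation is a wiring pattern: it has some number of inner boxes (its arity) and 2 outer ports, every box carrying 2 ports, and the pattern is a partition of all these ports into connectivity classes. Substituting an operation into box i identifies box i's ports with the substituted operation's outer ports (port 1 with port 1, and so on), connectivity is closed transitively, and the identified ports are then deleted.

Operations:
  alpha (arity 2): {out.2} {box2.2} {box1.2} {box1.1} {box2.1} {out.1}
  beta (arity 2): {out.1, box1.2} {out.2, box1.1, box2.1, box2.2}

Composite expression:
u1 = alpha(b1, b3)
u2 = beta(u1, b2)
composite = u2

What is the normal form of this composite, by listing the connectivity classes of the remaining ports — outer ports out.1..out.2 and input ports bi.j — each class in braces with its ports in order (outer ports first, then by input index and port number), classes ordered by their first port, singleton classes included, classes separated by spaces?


{out.1} {out.2, b2.1, b2.2} {b1.1} {b1.2} {b3.1} {b3.2}

Connectivity passes through glued beta-boundaries; trace each wire chain.
through alpha, on inputs (b1, b3): {out.1} {out.2} {b1.1} {b1.2} {b3.1} {b3.2} (out.j = stage outer ports)
through beta, on inputs (b1, b3, b2): {out.1} {out.2, b2.1, b2.2} {b1.1} {b1.2} {b3.1} {b3.2} (out.j = stage outer ports)
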